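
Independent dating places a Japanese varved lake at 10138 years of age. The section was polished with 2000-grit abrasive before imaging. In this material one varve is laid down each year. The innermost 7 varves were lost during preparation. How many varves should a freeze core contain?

10131 varves

One varve per year gives 10138 varves over 10138 years.
Less the 7 uncaptured varves: 10138 − 7 = 10131.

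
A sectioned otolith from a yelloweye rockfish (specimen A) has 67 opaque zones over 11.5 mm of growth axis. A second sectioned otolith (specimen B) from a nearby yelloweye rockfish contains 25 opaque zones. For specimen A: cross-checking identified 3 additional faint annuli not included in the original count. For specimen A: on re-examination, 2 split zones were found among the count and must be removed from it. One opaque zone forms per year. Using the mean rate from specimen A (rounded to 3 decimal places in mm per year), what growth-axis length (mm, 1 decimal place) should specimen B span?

4.2 mm

Specimen A: correcting the raw count gives 67 − 2 + 3 = 68 true opaque zones.
A: 11.5 mm over 68 years gives 11.5 / 68 ≈ 0.169 mm per year.
Length of B = 0.169 × 25 = 4.2 mm.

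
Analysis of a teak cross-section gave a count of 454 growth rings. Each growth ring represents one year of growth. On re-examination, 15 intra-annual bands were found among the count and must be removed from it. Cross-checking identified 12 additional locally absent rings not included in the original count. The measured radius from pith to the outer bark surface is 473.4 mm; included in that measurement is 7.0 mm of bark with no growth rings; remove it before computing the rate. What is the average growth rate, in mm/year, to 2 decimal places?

1.03 mm/year

Correcting the raw count gives 454 − 15 + 12 = 451 true growth rings.
Removing the 7.0 mm offcut leaves 473.4 − 7.0 = 466.4 mm.
466.4 mm over 451 years gives 466.4 / 451 ≈ 1.03 mm/year.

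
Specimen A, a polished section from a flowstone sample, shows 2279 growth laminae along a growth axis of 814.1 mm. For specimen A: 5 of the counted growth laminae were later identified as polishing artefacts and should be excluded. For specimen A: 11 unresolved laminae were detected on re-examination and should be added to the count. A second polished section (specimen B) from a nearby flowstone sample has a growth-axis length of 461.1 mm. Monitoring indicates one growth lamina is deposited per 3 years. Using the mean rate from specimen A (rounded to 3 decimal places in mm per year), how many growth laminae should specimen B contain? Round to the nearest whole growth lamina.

1292 growth laminae

Specimen A: correcting the raw count gives 2279 − 5 + 11 = 2285 true growth laminae.
Specimen A: multiplying by 3 years per growth lamina: 2285 × 3 = 6855 years.
A: 814.1 mm over 6855 years gives 814.1 / 6855 ≈ 0.119 mm/year.
Specimen B: 461.1 mm / 0.119 mm per year = 3874.79 years; at 3 years per growth lamina that is 3874.79 / 3 ≈ 1292 growth laminae.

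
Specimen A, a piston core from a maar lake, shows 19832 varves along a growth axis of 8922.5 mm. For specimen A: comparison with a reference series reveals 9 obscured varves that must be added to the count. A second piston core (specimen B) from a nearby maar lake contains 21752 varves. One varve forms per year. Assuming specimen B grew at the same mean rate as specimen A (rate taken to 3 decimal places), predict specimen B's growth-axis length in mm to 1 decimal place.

Specimen A: correcting the raw count gives 19832 + 9 = 19841 true varves.
A: Mean rate = 8922.5 mm / 19841 years ≈ 0.450 mm/yr.
For B, 0.450 mm/year × 21752 years = 9788.4 mm.

9788.4 mm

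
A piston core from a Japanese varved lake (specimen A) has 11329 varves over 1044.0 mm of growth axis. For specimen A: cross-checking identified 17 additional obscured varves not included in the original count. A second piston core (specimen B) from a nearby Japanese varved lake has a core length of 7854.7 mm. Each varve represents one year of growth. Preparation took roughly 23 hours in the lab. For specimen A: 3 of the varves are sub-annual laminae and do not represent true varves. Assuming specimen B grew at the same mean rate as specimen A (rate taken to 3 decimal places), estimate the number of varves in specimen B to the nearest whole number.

Specimen A: after corrections the count is 11329 − 3 + 17 = 11343 varves.
A: 1044.0 mm over 11343 years gives 1044.0 / 11343 ≈ 0.092 mm/year.
B spans 7854.7 / 0.092 = 85377.17 years ≈ 85377 varves.

85377 varves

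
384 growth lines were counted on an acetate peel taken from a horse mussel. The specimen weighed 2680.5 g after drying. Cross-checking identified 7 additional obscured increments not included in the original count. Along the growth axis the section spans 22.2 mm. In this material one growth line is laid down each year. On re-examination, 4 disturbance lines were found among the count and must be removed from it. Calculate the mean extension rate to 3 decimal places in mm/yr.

After corrections the count is 384 − 4 + 7 = 387 growth lines.
Extension rate ≈ 22.2 / 387 = 0.057 mm/yr.

0.057 mm/yr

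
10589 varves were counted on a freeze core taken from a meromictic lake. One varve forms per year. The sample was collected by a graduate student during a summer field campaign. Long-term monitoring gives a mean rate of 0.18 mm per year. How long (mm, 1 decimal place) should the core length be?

1906.0 mm

10589 years of growth are recorded.
10589 years at 0.18 mm/year gives 0.18 × 10589 = 1906.0 mm.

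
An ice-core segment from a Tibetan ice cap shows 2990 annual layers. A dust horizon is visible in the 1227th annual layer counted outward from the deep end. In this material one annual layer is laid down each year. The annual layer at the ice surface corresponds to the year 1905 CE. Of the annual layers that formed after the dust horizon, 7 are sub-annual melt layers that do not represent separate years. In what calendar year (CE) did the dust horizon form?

Between annual layer 1227 and the ice surface there are 2990 − 1227 = 1763 annual layers.
Excluding 7 false annual layers: 1763 − 7 = 1756.
Counting back 1756 years from 1905 CE places the dust horizon in 1905 − 1756 = 149 CE.

149 CE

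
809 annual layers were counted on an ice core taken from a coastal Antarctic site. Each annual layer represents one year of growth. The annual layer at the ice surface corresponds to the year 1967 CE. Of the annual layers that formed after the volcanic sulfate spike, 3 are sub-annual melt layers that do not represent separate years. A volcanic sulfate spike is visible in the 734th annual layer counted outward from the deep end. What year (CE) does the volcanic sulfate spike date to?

809 − 734 = 75 annual layers lie beyond the volcanic sulfate spike toward the ice surface.
Excluding 3 false annual layers: 75 − 3 = 72.
The annual layer at the ice surface is 1967 CE, so the volcanic sulfate spike dates to 1967 − 72 = 1895 CE.

1895 CE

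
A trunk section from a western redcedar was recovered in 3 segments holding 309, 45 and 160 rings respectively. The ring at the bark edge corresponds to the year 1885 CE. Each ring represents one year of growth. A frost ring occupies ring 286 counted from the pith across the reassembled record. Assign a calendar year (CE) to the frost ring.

1657 CE

Total rings = 309 + 45 + 160 = 514.
Between ring 286 and the bark edge there are 514 − 286 = 228 rings.
The ring at the bark edge is 1885 CE, so the frost ring dates to 1885 − 228 = 1657 CE.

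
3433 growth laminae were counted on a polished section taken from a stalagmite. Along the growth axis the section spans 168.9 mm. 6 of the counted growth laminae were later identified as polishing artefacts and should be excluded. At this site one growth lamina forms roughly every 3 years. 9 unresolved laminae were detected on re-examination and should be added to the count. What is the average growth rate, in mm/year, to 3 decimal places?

0.016 mm/year

Adjusted count: 3433 − 6 + 9 = 3436 growth laminae.
Multiplying by 3 years per growth lamina: 3436 × 3 = 10308 years.
Mean rate = 168.9 mm / 10308 years ≈ 0.016 mm/year.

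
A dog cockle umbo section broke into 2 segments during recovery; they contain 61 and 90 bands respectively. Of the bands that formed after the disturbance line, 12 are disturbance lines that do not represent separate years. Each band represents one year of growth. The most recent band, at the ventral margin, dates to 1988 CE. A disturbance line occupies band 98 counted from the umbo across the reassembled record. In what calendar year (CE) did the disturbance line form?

Total bands = 61 + 90 = 151.
The disturbance line sits at band 98 from the umbo, so 151 − 98 = 53 bands formed after it.
Excluding 12 false bands: 53 − 12 = 41.
1988 − 41 = 1947 CE.

1947 CE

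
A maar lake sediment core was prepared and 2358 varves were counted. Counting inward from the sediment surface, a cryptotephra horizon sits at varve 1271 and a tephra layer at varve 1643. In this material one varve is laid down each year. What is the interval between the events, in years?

372 yr

The two markers are separated by 1643 − 1271 = 372 varves.
At one varve per year, 372 years elapsed between them.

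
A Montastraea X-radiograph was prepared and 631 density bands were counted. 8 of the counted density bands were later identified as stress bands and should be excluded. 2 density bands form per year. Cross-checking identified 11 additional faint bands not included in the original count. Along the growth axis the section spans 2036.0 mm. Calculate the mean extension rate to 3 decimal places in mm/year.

6.423 mm/year

Adjusted count: 631 − 8 + 11 = 634 density bands.
With 2 density bands per year, 634 / 2 = 317 years.
2036.0 mm over 317 years gives 2036.0 / 317 ≈ 6.423 mm/year.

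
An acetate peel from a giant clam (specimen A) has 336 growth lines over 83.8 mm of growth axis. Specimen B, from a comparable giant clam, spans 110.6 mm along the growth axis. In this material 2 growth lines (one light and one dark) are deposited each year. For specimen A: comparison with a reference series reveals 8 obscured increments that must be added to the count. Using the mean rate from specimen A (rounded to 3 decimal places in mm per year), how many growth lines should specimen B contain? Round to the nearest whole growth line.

454 growth lines

Specimen A: correcting the raw count gives 336 + 8 = 344 true growth lines.
Specimen A: 344 growth lines at 2 per year is 344 / 2 = 172 years.
A: Extension rate ≈ 83.8 / 172 = 0.487 mm/year.
For B, 110.6 / 0.487 = 227.10 years; at 2 growth lines per year that is 227.10 × 2 ≈ 454 growth lines.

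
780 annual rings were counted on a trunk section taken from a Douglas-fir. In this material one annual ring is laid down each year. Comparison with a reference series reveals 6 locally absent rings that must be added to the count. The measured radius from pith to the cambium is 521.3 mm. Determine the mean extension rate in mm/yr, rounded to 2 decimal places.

0.66 mm/yr

After corrections the count is 780 + 6 = 786 annual rings.
Extension rate ≈ 521.3 / 786 = 0.66 mm/yr.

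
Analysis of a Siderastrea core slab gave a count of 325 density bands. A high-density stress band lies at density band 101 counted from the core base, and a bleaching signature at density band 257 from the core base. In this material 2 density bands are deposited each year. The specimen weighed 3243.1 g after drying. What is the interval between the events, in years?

Separation: 257 − 101 = 156 density bands.
With 2 density bands per year, 156 / 2 = 78 years.

78 yr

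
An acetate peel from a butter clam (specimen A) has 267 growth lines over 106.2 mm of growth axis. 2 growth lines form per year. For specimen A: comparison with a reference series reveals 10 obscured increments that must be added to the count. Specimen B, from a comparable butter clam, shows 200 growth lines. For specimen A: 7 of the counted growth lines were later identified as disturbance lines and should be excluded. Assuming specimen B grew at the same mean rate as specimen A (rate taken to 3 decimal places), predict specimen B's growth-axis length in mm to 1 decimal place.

78.7 mm

Specimen A: after corrections the count is 267 − 7 + 10 = 270 growth lines.
Specimen A: with 2 growth lines per year, 270 / 2 = 135 years.
A: 106.2 mm over 135 years gives 106.2 / 135 ≈ 0.787 mm per year.
Specimen B: with 2 growth lines per year, 200 / 2 = 100 years. Length of B = 0.787 × 100 = 78.7 mm.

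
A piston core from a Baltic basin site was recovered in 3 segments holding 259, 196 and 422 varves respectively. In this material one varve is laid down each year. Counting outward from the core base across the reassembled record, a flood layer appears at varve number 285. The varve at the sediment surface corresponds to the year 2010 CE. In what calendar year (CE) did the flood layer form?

Total varves = 259 + 196 + 422 = 877.
Between varve 285 and the sediment surface there are 877 − 285 = 592 varves.
The varve at the sediment surface is 2010 CE, so the flood layer dates to 2010 − 592 = 1418 CE.

1418 CE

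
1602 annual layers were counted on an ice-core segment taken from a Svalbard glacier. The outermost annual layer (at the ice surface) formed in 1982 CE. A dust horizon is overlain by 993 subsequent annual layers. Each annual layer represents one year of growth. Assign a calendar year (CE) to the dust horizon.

989 CE

993 annual layers formed after the dust horizon.
Counting back 993 years from 1982 CE places the dust horizon in 1982 − 993 = 989 CE.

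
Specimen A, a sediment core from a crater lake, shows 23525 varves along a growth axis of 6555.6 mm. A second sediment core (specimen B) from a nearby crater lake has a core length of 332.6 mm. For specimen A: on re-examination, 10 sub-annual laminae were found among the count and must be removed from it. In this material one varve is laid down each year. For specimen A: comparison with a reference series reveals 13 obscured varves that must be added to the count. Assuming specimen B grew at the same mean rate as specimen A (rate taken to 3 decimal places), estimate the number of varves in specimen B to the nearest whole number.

Specimen A: correcting the raw count gives 23525 − 10 + 13 = 23528 true varves.
A: Mean rate = 6555.6 mm / 23528 years ≈ 0.279 mm per year.
For B, 332.6 / 0.279 = 1192.11 years ≈ 1192 varves.

1192 varves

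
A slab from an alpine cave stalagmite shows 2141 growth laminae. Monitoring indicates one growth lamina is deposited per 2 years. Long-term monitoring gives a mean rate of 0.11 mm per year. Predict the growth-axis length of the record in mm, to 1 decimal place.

2141 growth laminae at 2 years each span 2141 × 2 = 4282 years.
4282 years at 0.11 mm/year gives 0.11 × 4282 = 471.0 mm.

471.0 mm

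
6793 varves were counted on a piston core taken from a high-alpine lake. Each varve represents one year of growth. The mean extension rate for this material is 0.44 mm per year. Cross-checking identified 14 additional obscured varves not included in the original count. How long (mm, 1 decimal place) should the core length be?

True varve count = 6793 + 14 = 6807.
Predicted length = 0.44 mm/year × 6807 years = 2995.1 mm.

2995.1 mm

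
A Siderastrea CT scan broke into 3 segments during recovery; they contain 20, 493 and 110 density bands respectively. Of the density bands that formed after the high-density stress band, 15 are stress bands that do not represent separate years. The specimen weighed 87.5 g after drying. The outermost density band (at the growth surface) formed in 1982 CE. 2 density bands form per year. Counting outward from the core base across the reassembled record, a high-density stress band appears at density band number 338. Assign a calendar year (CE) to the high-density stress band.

Total density bands = 20 + 493 + 110 = 623.
The high-density stress band sits at density band 338 from the core base, so 623 − 338 = 285 density bands formed after it.
285 − 15 false = 270 true density bands after the high-density stress band.
Dividing by 2 density bands per year: 270 / 2 = 135 years.
The density band at the growth surface is 1982 CE, so the high-density stress band dates to 1982 − 135 = 1847 CE.

1847 CE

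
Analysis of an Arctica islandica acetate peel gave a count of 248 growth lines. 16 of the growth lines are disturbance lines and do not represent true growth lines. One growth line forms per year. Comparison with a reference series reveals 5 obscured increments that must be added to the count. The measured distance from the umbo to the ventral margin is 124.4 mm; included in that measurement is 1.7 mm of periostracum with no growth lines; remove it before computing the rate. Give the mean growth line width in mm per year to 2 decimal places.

0.52 mm per year

After corrections the count is 248 − 16 + 5 = 237 growth lines.
The growth record spans 124.4 − 1.7 = 122.7 mm.
Mean rate = 122.7 mm / 237 years ≈ 0.52 mm per year.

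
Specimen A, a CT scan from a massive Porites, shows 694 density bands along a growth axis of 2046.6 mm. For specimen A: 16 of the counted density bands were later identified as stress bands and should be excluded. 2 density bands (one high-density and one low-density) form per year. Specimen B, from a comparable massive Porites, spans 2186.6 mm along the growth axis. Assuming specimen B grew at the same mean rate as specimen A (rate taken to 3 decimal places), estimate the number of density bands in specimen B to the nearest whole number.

Specimen A: true density band count = 694 − 16 = 678.
Specimen A: dividing by 2 density bands per year: 678 / 2 = 339 years.
A: 2046.6 mm over 339 years gives 2046.6 / 339 ≈ 6.037 mm/year.
Specimen B: 2186.6 mm / 6.037 mm per year = 362.20 years; at 2 density bands per year that is 362.20 × 2 ≈ 724 density bands.

724 density bands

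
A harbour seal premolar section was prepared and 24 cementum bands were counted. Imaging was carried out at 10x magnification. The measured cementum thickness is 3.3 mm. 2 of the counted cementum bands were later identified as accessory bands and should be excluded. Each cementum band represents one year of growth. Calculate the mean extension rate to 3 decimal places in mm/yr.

0.150 mm/yr

Correcting the raw count gives 24 − 2 = 22 true cementum bands.
Mean rate = 3.3 mm / 22 years ≈ 0.150 mm/yr.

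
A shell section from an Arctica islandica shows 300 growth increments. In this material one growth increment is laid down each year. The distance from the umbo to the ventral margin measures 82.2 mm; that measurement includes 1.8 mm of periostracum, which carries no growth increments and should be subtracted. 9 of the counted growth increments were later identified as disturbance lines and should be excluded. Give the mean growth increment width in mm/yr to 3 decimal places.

True growth increment count = 300 − 9 = 291.
The growth record spans 82.2 − 1.8 = 80.4 mm.
80.4 mm over 291 years gives 80.4 / 291 ≈ 0.276 mm/yr.

0.276 mm/yr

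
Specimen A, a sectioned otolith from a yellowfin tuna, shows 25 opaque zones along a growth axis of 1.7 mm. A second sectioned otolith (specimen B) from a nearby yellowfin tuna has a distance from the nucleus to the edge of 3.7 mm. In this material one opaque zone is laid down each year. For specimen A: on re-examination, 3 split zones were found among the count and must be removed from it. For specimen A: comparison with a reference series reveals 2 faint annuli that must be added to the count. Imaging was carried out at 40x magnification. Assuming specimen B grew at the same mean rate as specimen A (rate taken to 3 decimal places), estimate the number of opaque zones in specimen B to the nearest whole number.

52 opaque zones

Specimen A: after corrections the count is 25 − 3 + 2 = 24 opaque zones.
A: Mean rate = 1.7 mm / 24 years ≈ 0.071 mm per year.
For B, 3.7 / 0.071 = 52.11 years ≈ 52 opaque zones.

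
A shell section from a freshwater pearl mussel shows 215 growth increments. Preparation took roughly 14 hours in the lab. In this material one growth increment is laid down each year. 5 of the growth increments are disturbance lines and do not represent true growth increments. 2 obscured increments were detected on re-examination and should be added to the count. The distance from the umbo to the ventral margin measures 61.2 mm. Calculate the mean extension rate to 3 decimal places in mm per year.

Correcting the raw count gives 215 − 5 + 2 = 212 true growth increments.
Mean rate = 61.2 mm / 212 years ≈ 0.289 mm per year.

0.289 mm per year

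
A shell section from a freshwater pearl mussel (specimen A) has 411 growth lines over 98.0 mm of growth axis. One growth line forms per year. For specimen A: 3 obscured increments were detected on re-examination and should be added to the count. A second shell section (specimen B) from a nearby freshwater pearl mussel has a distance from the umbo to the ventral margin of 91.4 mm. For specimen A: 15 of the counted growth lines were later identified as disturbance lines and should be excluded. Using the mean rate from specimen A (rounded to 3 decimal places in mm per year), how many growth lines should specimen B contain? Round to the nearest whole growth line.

Specimen A: correcting the raw count gives 411 − 15 + 3 = 399 true growth lines.
A: Extension rate ≈ 98.0 / 399 = 0.246 mm per year.
B spans 91.4 / 0.246 = 371.54 years ≈ 372 growth lines.

372 growth lines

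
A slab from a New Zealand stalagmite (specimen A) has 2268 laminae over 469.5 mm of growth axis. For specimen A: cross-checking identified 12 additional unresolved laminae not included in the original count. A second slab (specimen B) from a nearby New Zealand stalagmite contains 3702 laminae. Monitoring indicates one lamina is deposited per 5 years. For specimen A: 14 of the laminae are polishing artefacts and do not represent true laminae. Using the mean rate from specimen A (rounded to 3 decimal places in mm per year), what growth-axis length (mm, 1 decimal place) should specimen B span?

758.9 mm

Specimen A: true lamina count = 2268 − 14 + 12 = 2266.
Specimen A: multiplying by 5 years per lamina: 2266 × 5 = 11330 years.
A: Extension rate ≈ 469.5 / 11330 = 0.041 mm/year.
Specimen B: at 5 years per lamina, 3702 × 5 = 18510 years. B's length ≈ 0.041 × 18510 = 758.9 mm.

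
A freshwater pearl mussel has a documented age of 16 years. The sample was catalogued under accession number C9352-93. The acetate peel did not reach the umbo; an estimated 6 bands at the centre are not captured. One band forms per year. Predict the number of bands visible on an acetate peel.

10 bands

At one band per year, 16 years correspond to 16 bands.
Less the 6 uncaptured bands: 16 − 6 = 10.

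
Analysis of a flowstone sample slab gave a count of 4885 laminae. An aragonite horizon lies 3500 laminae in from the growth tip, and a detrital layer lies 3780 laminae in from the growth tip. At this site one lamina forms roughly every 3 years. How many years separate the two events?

840 years

The two markers are separated by 3780 − 3500 = 280 laminae.
Multiplying by 3 years per lamina: 280 × 3 = 840 years.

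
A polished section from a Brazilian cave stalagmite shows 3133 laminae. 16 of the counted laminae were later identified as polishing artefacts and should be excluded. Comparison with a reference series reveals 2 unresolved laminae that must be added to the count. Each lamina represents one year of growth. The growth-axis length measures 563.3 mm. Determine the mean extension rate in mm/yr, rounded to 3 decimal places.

Adjusted count: 3133 − 16 + 2 = 3119 laminae.
Extension rate ≈ 563.3 / 3119 = 0.181 mm/yr.

0.181 mm/yr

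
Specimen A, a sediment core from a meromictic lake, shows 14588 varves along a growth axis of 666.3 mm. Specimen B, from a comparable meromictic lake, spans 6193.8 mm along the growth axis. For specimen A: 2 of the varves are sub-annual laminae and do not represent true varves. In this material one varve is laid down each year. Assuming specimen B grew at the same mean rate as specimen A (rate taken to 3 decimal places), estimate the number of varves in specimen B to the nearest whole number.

134648 varves

Specimen A: adjusted count: 14588 − 2 = 14586 varves.
A: 666.3 mm over 14586 years gives 666.3 / 14586 ≈ 0.046 mm/year.
For B, 6193.8 / 0.046 = 134647.83 years ≈ 134648 varves.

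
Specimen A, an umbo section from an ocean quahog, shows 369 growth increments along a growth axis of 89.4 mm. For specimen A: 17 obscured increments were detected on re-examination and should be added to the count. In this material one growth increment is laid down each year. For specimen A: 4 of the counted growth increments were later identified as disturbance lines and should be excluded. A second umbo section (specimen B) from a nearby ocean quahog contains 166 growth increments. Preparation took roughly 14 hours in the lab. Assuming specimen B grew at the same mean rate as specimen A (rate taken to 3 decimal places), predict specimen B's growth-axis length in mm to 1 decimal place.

38.8 mm

Specimen A: correcting the raw count gives 369 − 4 + 17 = 382 true growth increments.
A: 89.4 mm over 382 years gives 89.4 / 382 ≈ 0.234 mm/yr.
Length of B = 0.234 × 166 = 38.8 mm.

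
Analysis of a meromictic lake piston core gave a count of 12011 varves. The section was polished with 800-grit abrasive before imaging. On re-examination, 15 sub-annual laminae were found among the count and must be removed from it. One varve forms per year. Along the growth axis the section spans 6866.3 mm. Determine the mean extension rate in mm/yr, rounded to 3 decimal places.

0.572 mm/yr

True varve count = 12011 − 15 = 11996.
6866.3 mm over 11996 years gives 6866.3 / 11996 ≈ 0.572 mm/yr.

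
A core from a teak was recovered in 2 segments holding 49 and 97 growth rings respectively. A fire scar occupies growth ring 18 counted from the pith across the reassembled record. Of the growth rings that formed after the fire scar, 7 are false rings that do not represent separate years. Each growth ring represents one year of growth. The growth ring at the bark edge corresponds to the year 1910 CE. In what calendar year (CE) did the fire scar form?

Total growth rings = 49 + 97 = 146.
Between growth ring 18 and the bark edge there are 146 − 18 = 128 growth rings.
128 − 7 false = 121 true growth rings after the fire scar.
Counting back 121 years from 1910 CE places the fire scar in 1910 − 121 = 1789 CE.

1789 CE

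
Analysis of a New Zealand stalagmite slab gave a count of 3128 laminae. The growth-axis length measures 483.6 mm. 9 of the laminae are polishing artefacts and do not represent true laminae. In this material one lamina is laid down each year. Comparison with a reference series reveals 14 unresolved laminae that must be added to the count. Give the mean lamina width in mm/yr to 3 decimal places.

0.154 mm/yr

After corrections the count is 3128 − 9 + 14 = 3133 laminae.
Extension rate ≈ 483.6 / 3133 = 0.154 mm/yr.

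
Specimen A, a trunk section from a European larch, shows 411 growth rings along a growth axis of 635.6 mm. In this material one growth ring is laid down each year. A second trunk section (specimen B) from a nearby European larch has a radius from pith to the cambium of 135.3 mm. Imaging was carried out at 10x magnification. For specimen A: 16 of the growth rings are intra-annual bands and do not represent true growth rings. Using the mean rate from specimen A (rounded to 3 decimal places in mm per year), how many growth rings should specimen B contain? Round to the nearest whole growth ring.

Specimen A: true growth ring count = 411 − 16 = 395.
A: 635.6 mm over 395 years gives 635.6 / 395 ≈ 1.609 mm/year.
B spans 135.3 / 1.609 = 84.09 years ≈ 84 growth rings.

84 growth rings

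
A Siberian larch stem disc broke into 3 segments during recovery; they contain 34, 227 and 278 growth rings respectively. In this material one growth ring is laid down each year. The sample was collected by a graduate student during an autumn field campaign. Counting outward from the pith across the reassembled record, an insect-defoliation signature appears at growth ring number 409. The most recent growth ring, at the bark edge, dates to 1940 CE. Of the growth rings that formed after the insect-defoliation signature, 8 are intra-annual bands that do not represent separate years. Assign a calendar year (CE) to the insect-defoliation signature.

1818 CE

Total growth rings = 34 + 227 + 278 = 539.
Between growth ring 409 and the bark edge there are 539 − 409 = 130 growth rings.
Removing the 8 false growth rings leaves 130 − 8 = 122 true growth rings beyond the insect-defoliation signature.
Counting back 122 years from 1940 CE places the insect-defoliation signature in 1940 − 122 = 1818 CE.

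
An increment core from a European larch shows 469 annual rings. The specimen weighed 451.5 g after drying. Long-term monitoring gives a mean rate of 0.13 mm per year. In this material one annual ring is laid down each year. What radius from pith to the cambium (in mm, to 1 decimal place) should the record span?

469 years of growth are recorded.
Predicted length = 0.13 mm/year × 469 years = 61.0 mm.

61.0 mm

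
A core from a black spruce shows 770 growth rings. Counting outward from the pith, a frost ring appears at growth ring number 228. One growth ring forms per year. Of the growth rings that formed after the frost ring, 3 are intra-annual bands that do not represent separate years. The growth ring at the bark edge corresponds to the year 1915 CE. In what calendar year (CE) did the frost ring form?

1376 CE

Between growth ring 228 and the bark edge there are 770 − 228 = 542 growth rings.
Removing the 3 false growth rings leaves 542 − 3 = 539 true growth rings beyond the frost ring.
The growth ring at the bark edge is 1915 CE, so the frost ring dates to 1915 − 539 = 1376 CE.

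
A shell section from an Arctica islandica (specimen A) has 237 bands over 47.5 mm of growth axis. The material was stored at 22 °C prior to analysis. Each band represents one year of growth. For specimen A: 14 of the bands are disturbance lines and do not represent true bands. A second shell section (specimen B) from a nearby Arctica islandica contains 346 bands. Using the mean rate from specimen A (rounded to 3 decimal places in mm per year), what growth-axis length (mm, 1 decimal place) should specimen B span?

Specimen A: true band count = 237 − 14 = 223.
A: 47.5 mm over 223 years gives 47.5 / 223 ≈ 0.213 mm/year.
Length of B = 0.213 × 346 = 73.7 mm.

73.7 mm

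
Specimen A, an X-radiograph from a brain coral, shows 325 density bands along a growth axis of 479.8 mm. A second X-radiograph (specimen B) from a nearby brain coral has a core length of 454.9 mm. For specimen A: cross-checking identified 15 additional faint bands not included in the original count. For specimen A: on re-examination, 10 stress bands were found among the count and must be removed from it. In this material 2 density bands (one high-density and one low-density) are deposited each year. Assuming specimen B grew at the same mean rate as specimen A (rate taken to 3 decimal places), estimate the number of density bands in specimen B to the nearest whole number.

Specimen A: after corrections the count is 325 − 10 + 15 = 330 density bands.
Specimen A: dividing by 2 density bands per year: 330 / 2 = 165 years.
A: 479.8 mm over 165 years gives 479.8 / 165 ≈ 2.908 mm per year.
B spans 454.9 / 2.908 = 156.43 years; at 2 density bands per year that is 156.43 × 2 ≈ 313 density bands.

313 density bands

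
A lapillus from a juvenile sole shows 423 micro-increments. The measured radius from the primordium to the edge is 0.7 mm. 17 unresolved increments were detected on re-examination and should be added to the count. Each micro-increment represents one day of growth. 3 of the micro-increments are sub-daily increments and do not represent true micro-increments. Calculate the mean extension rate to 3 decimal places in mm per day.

0.002 mm per day

True micro-increment count = 423 − 3 + 17 = 437.
0.7 mm over 437 days gives 0.7 / 437 ≈ 0.002 mm per day.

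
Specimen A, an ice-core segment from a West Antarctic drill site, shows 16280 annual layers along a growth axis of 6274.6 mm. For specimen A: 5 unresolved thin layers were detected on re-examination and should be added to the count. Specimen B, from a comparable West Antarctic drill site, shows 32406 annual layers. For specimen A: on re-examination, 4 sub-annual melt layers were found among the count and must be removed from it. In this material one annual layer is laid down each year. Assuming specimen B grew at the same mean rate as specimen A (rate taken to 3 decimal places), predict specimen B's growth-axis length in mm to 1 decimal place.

Specimen A: adjusted count: 16280 − 4 + 5 = 16281 annual layers.
A: 6274.6 mm over 16281 years gives 6274.6 / 16281 ≈ 0.385 mm/year.
For B, 0.385 mm/year × 32406 years = 12476.3 mm.

12476.3 mm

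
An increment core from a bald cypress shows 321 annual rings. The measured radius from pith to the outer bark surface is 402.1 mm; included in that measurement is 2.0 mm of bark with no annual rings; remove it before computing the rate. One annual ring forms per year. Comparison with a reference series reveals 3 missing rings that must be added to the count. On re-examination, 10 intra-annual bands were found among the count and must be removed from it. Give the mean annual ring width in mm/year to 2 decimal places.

1.27 mm/year

True annual ring count = 321 − 10 + 3 = 314.
Removing the 2.0 mm offcut leaves 402.1 − 2.0 = 400.1 mm.
Extension rate ≈ 400.1 / 314 = 1.27 mm/year.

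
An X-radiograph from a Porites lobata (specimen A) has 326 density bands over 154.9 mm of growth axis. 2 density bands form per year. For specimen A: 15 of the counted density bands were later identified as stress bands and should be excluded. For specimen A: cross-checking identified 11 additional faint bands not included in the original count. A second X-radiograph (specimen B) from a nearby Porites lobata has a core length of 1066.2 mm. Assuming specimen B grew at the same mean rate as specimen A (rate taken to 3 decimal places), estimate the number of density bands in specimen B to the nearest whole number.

Specimen A: true density band count = 326 − 15 + 11 = 322.
Specimen A: dividing by 2 density bands per year: 322 / 2 = 161 years.
A: Mean rate = 154.9 mm / 161 years ≈ 0.962 mm per year.
Specimen B: 1066.2 mm / 0.962 mm per year = 1108.32 years; at 2 density bands per year that is 1108.32 × 2 ≈ 2217 density bands.

2217 density bands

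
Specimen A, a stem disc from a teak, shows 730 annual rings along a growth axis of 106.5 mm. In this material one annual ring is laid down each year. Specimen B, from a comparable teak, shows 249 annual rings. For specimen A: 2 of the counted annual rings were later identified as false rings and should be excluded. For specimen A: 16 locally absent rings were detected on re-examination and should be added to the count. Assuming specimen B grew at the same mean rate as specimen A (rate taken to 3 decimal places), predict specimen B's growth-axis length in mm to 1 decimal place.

35.6 mm

Specimen A: after corrections the count is 730 − 2 + 16 = 744 annual rings.
A: Extension rate ≈ 106.5 / 744 = 0.143 mm per year.
Length of B = 0.143 × 249 = 35.6 mm.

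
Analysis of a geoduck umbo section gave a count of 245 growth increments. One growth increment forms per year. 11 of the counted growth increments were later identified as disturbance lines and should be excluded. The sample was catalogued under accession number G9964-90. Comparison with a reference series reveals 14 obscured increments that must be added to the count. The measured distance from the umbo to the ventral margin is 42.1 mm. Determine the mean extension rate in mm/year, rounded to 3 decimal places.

True growth increment count = 245 − 11 + 14 = 248.
42.1 mm over 248 years gives 42.1 / 248 ≈ 0.170 mm/year.

0.170 mm/year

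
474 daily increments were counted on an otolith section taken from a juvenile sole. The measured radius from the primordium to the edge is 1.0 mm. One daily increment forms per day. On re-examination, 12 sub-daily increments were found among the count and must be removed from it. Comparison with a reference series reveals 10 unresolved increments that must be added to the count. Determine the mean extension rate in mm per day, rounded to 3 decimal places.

0.002 mm per day

True daily increment count = 474 − 12 + 10 = 472.
1.0 mm over 472 days gives 1.0 / 472 ≈ 0.002 mm per day.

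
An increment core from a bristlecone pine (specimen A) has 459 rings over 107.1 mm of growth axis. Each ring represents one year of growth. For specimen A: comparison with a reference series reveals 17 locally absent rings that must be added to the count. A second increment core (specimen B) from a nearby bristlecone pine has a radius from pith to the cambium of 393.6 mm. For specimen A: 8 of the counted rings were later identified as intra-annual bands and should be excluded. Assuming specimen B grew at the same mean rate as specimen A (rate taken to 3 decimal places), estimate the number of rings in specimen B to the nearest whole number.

Specimen A: adjusted count: 459 − 8 + 17 = 468 rings.
A: Mean rate = 107.1 mm / 468 years ≈ 0.229 mm/year.
B spans 393.6 / 0.229 = 1718.78 years ≈ 1719 rings.

1719 rings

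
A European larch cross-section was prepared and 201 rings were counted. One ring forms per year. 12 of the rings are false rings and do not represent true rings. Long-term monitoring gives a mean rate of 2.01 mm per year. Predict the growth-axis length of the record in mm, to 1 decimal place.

379.9 mm

Adjusted count: 201 − 12 = 189 rings.
Predicted length = 2.01 mm/year × 189 years = 379.9 mm.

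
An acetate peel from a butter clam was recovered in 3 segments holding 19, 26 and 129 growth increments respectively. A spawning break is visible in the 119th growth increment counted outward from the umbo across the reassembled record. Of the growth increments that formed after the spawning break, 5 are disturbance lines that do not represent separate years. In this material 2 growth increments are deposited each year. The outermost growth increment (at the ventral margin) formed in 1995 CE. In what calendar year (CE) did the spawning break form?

1970 CE

Total growth increments = 19 + 26 + 129 = 174.
174 − 119 = 55 growth increments lie beyond the spawning break toward the ventral margin.
55 − 5 false = 50 true growth increments after the spawning break.
With 2 growth increments per year, 50 / 2 = 25 years.
The growth increment at the ventral margin is 1995 CE, so the spawning break dates to 1995 − 25 = 1970 CE.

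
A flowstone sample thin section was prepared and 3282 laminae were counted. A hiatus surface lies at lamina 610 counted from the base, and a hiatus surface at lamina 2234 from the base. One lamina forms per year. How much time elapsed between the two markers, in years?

1624 yr

2234 − 610 = 1624 laminae lie between the two events.
One lamina per year makes the interval 1624 years.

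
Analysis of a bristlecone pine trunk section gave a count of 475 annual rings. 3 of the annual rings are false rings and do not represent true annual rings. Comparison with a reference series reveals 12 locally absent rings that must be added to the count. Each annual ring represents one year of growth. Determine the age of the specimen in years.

484 years

Correcting the raw count gives 475 − 3 + 12 = 484 true annual rings.
One annual ring per year makes the duration 484 years.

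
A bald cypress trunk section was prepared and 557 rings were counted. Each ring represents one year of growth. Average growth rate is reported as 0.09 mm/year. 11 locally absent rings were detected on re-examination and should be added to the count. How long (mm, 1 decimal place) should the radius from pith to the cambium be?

True ring count = 557 + 11 = 568.
568 years at 0.09 mm/year gives 0.09 × 568 = 51.1 mm.

51.1 mm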